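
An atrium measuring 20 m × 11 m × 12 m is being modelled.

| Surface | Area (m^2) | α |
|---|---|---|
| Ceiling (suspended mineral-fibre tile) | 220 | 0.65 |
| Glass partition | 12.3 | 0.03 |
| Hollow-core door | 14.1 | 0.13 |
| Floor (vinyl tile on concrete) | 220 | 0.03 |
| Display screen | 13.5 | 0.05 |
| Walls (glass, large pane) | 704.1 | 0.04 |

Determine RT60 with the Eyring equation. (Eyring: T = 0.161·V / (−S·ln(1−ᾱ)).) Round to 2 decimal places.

2.17 s

Total surface area S = 220 + 12.3 + 14.1 + 220 + 13.5 + 704.1 = 1184.0 m^2.
Σ(Sᵢαᵢ) = 220·0.65 + 12.3·0.03 + 14.1·0.13 + 220·0.03 + 13.5·0.05 + 704.1·0.04 = 180.641.
ᾱ = 180.641 / 1184.0 = 0.1526.
Eyring denominator: −S ln(1−ᾱ) = 196.050.
V = 20 × 11 × 12 = 2640 m³.
T = 0.161·V/[−S·ln(1−ᾱ)] = 0.161·2640/196.050 = 2.17 s.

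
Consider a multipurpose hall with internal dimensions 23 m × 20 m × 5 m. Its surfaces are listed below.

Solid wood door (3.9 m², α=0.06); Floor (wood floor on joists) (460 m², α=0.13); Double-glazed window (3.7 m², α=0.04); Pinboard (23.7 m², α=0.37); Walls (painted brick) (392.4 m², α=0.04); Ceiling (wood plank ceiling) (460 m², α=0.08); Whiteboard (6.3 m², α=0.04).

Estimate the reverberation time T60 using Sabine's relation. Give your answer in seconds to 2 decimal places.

Total absorption A = 3.9*0.06 + 460*0.13 + 3.7*0.04 + 23.7*0.37 + 392.4*0.04 + 460*0.08 + 6.3*0.04
  = 0.234 + 59.800 + 0.148 + 8.769 + 15.696 + 36.800 + 0.252 = 121.699 m² sabins.
V = 23·20·5 = 2300 m³.
RT60 = 0.161 · V / A = 0.161 × 2300 / 121.699 = 3.04 s.

3.04 s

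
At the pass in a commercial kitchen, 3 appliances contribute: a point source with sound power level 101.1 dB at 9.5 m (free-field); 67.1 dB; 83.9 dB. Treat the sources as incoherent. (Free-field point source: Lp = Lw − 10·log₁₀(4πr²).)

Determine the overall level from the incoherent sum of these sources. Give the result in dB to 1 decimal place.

84.2 dB

Source at 9.5 m: Lp = 101.1 − 10·log₁₀(4π·9.5²) = 101.1 − 10·log₁₀(1134.115) = 70.6 dB.
Sum in the linear (power) domain: Σ 10^(Lᵢ/10) = 10^(70.6/10) + 10^(67.1/10) + 10^(83.9/10) = 2.621e+08.
L_total = 10·log₁₀(2.621e+08) = 84.2 dB.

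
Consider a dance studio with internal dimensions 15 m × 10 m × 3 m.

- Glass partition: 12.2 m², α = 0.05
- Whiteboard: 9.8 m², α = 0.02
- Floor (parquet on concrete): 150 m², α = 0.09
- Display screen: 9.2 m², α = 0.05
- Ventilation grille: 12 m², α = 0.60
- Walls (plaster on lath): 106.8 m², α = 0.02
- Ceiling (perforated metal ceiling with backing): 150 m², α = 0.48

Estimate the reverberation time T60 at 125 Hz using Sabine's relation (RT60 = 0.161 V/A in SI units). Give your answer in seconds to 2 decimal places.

0.75 s

Equivalent absorption area: A = 12.2·0.05 + 9.8·0.02 + 150·0.09 + 9.2·0.05 + 12·0.60 + 106.8·0.02 + 150·0.48 = 96.102 m².
Room volume: 450 m³.
RT60 = 0.161 · V / A = 0.161 × 450 / 96.102 = 0.75 s.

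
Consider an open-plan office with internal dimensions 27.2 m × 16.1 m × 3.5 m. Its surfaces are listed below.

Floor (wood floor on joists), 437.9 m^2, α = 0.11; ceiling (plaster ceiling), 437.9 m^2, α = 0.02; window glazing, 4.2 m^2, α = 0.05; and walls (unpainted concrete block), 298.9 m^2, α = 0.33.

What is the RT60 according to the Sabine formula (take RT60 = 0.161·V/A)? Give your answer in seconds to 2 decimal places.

Equivalent absorption area: A = 437.9*0.11 + 437.9*0.02 + 4.2*0.05 + 298.9*0.33 = 155.774 m^2.
V = 27.2·16.1·3.5 = 1532.72 m³.
Sabine: RT60 = 0.161 × 1532.72 / 155.774 = 1.58 s.

1.58 seconds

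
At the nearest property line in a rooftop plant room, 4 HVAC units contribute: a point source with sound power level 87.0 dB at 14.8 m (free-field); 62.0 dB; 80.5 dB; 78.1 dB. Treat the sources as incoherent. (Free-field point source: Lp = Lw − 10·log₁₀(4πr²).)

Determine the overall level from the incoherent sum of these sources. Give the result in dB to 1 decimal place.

82.5 dB

Source at 14.8 m: Lp = 87.0 − 10·log₁₀(4π·14.8²) = 87.0 − 10·log₁₀(2752.538) = 52.6 dB.
Σ 10^(Lᵢ/10) = 1.785e+08.
Back to dB: 10·log₁₀ Σ = 82.5 dB.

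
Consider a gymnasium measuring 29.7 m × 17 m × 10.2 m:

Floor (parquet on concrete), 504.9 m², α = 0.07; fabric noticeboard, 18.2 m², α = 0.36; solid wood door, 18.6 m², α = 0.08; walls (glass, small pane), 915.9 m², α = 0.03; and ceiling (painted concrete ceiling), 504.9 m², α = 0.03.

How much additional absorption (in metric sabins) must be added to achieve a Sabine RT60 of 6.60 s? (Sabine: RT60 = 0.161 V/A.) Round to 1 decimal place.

39.6 sabins

Equivalent absorption area: A₁ = 504.9·0.07 + 18.2·0.36 + 18.6·0.08 + 915.9·0.03 + 504.9·0.03 = 86.007 m².
For T = 6.60 s, need A₂ = 0.161·V/T = 0.161·5149.98/6.60 = 125.628 sabins.
ΔA = A₂ − A₁ = 125.628 − 86.007 = 39.6 sabins.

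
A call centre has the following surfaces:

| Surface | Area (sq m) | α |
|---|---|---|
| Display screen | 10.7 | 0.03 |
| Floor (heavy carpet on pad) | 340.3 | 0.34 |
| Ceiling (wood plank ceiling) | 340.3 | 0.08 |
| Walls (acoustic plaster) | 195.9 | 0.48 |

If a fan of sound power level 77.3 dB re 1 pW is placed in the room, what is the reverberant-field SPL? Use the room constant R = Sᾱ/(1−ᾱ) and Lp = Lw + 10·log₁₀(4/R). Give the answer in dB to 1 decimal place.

58.2 dB

A = 237.279 sabins; S = 887.2 sq m.
ᾱ = 0.2674, so room constant R = A/(1−ᾱ) = 323.886 sq m.
Lp = Lw + 10 log₁₀(4/R) = 77.3 -19.08 = 58.2 dB.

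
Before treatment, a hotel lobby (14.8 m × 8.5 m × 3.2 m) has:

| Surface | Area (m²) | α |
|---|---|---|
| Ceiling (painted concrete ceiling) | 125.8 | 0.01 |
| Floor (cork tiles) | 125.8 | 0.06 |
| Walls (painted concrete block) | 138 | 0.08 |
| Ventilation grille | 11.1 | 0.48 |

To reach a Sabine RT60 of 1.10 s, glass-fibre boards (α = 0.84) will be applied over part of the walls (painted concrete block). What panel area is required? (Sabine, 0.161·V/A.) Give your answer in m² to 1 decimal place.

44.4

Summing Sᵢαᵢ: 1.258 + 7.548 + 11.040 + 5.328 → A₁ = 25.174 sabins.
Required A₂ = 0.161·402.56/1.10 = 58.920 sabins.
Absorption to add: 58.920 − 25.174 = 33.746 sabins.
Each m² of panel replacing the walls (painted concrete block) adds (0.84 − 0.08) = 0.76 sabins.
Panel area = 33.746 / 0.76 = 44.4 m².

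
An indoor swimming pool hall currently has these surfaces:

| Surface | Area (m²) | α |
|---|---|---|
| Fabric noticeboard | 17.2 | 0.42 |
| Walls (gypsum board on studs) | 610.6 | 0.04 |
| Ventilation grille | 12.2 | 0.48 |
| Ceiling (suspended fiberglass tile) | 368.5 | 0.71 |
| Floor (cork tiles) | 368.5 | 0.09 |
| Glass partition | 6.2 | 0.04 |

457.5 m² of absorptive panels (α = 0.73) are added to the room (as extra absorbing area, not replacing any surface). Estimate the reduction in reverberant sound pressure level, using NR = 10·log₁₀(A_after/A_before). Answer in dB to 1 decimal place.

A_before = Σ Sᵢαᵢ = 17.2*0.42 + 610.6*0.04 + 12.2*0.48 + 368.5*0.71 + 368.5*0.09 + 6.2*0.04 = 332.552 sabins.
Added absorption = 457.5 × 0.73 = 333.975 sabins.
A_after = 332.552 + 333.975 = 666.527 sabins.
Reduction = 10 log₁₀(A_after/A_before) = 10 log₁₀(2.0043) = 3.0 dB.

3.0 dB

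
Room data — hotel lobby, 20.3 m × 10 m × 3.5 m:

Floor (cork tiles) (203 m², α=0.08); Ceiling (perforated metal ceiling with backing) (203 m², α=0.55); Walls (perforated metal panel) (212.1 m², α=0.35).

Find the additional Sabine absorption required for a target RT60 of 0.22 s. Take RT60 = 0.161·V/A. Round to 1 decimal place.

Equivalent absorption area: A₁ = 203·0.08 + 203·0.55 + 212.1·0.35 = 202.125 m².
Target A₂ = 0.161·710.5/0.22 = 519.957 sabins (V = 710.5 m³).
Additional absorption ΔA = 519.957 − 202.125 = 317.8 sabins.

317.8 sabins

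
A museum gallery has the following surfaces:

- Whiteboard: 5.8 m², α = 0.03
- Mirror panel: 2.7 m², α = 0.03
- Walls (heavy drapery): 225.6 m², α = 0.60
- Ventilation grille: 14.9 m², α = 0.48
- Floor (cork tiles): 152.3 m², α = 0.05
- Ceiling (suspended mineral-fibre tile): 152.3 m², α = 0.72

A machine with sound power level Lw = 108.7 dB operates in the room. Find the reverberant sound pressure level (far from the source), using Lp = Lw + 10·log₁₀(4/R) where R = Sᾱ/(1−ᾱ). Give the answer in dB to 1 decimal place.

A = 260.038 sabins; S = 553.6 m².
ᾱ = 260.038/553.6 = 0.4697; R = Sᾱ/(1−ᾱ) = 260.038/(1−0.4697) = 490.360 m².
Lp = Lw + 10 log₁₀(4/R) = 108.7 -20.88 = 87.8 dB.

87.8 dB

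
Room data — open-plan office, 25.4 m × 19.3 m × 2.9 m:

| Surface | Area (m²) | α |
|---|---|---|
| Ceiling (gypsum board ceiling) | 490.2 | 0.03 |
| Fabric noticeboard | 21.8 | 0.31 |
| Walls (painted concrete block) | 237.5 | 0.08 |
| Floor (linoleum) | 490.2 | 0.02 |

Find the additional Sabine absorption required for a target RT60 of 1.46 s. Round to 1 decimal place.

106.5 sabins

Total absorption A₁ = 490.2*0.03 + 21.8*0.31 + 237.5*0.08 + 490.2*0.02
  = 14.706 + 6.758 + 19.000 + 9.804 = 50.268 m² sabins.
Target A₂ = 0.161·1421.638/1.46 = 156.770 sabins (V = 1421.638 m³).
Additional absorption ΔA = 156.770 − 50.268 = 106.5 sabins.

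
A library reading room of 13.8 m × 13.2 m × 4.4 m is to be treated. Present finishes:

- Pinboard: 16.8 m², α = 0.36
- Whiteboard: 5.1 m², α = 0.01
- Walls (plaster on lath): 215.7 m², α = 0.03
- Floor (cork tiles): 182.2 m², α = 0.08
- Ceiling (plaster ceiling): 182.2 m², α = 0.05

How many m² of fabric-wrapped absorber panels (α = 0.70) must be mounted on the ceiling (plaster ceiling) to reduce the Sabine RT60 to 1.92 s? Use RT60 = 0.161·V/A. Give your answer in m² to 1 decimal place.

47.6

Summing Sᵢαᵢ: 6.048 + 0.051 + 6.471 + 14.576 + 9.110 → A₁ = 36.256 sabins.
Required A₂ = 0.161·801.504/1.92 = 67.209 sabins.
Absorption to add: 67.209 − 36.256 = 30.953 sabins.
Each m² of panel replacing the ceiling (plaster ceiling) adds (0.70 − 0.05) = 0.65 sabins.
Area = ΔA/Δα = 30.953/0.65 = 47.6 m².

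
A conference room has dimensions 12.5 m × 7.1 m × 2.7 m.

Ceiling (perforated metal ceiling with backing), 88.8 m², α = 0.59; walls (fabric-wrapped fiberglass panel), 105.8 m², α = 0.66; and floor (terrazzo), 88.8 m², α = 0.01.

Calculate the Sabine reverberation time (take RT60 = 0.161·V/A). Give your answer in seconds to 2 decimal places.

0.31 s

A = Σ Sᵢαᵢ = 88.8*0.59 + 105.8*0.66 + 88.8*0.01 = 123.108 sabins.
Room volume: 239.625 m³.
Sabine: RT60 = 0.161 × 239.625 / 123.108 = 0.31 s.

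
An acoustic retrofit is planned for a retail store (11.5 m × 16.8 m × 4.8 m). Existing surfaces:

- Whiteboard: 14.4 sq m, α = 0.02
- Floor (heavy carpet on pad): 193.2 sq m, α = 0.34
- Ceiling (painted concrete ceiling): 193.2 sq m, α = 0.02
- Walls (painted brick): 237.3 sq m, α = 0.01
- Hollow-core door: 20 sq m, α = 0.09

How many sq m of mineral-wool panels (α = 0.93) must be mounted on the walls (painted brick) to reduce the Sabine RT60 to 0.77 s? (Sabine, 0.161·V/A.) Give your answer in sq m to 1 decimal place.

130.3

Summing Sᵢαᵢ: 0.288 + 65.688 + 3.864 + 2.373 + 1.800 → A₁ = 74.013 sabins.
Required A₂ = 0.161·927.36/0.77 = 193.903 sabins.
Absorption to add: 193.903 − 74.013 = 119.890 sabins.
Each sq m of panel replacing the walls (painted brick) adds (0.93 − 0.01) = 0.92 sabins.
Panel area = 119.890 / 0.92 = 130.3 sq m.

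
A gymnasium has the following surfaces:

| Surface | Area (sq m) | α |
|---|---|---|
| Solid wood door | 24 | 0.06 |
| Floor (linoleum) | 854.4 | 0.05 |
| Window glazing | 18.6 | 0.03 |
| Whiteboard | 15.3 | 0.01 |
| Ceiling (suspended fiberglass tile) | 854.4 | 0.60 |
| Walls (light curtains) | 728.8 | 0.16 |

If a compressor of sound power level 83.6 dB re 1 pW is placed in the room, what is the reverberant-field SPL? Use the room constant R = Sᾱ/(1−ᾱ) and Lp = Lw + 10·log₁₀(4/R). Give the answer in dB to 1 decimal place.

Σ(Sᵢαᵢ) = 24·0.06 + 854.4·0.05 + 18.6·0.03 + 15.3·0.01 + 854.4·0.60 + 728.8·0.16 = 674.119; total area S = 2495.5 sq m.
ᾱ = 674.119/2495.5 = 0.2701; R = Sᾱ/(1−ᾱ) = 674.119/(1−0.2701) = 923.577 sq m.
Lp = 83.6 + 10·log₁₀(4/923.577) = 83.6 + (-23.63) = 60.0 dB.

60.0 dB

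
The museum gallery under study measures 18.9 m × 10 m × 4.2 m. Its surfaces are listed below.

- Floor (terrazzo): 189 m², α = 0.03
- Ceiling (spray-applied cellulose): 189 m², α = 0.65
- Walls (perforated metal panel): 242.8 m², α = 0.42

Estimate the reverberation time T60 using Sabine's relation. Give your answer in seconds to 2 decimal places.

0.55 seconds

A = Σ Sᵢαᵢ = 189·0.03 + 189·0.65 + 242.8·0.42 = 230.496 sabins.
Room volume: 793.8 m³.
RT60 = 0.161 · V / A = 0.161 × 793.8 / 230.496 = 0.55 s.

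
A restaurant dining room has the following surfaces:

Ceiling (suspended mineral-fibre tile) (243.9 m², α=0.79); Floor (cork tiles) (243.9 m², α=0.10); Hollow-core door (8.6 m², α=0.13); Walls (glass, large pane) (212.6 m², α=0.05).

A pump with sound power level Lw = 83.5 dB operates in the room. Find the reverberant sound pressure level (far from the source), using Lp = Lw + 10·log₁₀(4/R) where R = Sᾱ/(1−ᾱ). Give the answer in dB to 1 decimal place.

Σ(Sᵢαᵢ) = 243.9·0.79 + 243.9·0.10 + 8.6·0.13 + 212.6·0.05 = 228.819; total area S = 709.0 m².
ᾱ = 0.3227, so room constant R = A/(1−ᾱ) = 337.840 m².
Lp = Lw + 10 log₁₀(4/R) = 83.5 -19.27 = 64.2 dB.

64.2 dB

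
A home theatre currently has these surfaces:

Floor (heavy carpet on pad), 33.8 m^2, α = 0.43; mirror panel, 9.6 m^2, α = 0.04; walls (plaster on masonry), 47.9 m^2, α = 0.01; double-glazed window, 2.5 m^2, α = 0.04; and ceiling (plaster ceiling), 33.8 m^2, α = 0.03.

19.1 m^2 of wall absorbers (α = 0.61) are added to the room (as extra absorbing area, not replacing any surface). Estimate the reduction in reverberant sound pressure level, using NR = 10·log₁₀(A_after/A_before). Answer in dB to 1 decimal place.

2.3 dB

Total absorption A_before = 33.8·0.43 + 9.6·0.04 + 47.9·0.01 + 2.5·0.04 + 33.8·0.03
  = 14.534 + 0.384 + 0.479 + 0.100 + 1.014 = 16.511 m^2 sabins.
Treatment contributes 19.1·0.61 = 11.651 sabins.
A_after = 16.511 + 11.651 = 28.162 sabins.
NR = 10·log₁₀(28.162/16.511) = 2.3 dB.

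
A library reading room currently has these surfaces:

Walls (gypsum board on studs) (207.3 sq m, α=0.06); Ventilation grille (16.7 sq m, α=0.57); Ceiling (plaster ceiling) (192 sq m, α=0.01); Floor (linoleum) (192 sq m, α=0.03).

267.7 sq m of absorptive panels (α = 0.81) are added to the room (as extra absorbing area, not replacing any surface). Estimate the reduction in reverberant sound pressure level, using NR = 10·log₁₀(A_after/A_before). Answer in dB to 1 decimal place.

9.2 dB

A_before = Σ Sᵢαᵢ = 207.3×0.06 + 16.7×0.57 + 192×0.01 + 192×0.03 = 29.637 sabins.
Treatment contributes 267.7·0.81 = 216.837 sabins.
New total A_after = 246.474 sabins.
NR = 10·log₁₀(246.474/29.637) = 9.2 dB.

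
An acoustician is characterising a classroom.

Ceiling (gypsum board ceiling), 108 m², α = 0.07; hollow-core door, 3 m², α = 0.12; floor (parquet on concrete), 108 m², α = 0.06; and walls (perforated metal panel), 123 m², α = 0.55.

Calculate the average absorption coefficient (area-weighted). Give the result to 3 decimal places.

Total surface area S = 342.0 m².
Weighted sum Σ Sα = 82.050.
ᾱ = A/S = 0.240.

0.240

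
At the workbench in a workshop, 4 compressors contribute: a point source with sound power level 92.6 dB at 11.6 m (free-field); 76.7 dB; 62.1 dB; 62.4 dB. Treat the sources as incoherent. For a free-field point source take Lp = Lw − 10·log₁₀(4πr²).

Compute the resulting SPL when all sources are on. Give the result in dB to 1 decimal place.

77.1 dB

Source at 11.6 m: Lp = 92.6 − 10·log₁₀(4π·11.6²) = 92.6 − 10·log₁₀(1690.931) = 60.3 dB.
Σ 10^(Lᵢ/10) = 5.12e+07.
L_total = 10·log₁₀(5.12e+07) = 77.1 dB.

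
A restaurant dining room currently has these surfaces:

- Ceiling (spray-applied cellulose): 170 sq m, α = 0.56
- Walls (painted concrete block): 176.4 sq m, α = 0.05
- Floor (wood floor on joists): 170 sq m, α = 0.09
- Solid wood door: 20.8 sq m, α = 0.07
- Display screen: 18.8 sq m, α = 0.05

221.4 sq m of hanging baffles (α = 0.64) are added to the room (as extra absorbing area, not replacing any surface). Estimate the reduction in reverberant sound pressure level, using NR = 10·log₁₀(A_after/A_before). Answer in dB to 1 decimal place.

3.4 dB

Total absorption A_before = 170×0.56 + 176.4×0.05 + 170×0.09 + 20.8×0.07 + 18.8×0.05
  = 95.200 + 8.820 + 15.300 + 1.456 + 0.940 = 121.716 sq m sabins.
Added absorption = 221.4 × 0.64 = 141.696 sabins.
New total A_after = 263.412 sabins.
Reduction = 10 log₁₀(A_after/A_before) = 10 log₁₀(2.1642) = 3.4 dB.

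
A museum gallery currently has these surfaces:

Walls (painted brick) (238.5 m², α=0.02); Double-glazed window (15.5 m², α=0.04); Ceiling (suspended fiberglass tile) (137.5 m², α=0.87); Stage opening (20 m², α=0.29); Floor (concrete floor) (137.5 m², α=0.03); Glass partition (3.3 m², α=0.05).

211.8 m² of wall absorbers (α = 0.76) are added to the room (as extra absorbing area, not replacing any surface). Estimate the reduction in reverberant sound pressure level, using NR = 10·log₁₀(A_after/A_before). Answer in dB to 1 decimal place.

Summing Sᵢαᵢ: 4.770 + 0.620 + 119.625 + 5.800 + 4.125 + 0.165 → A_before = 135.105 sabins.
Added absorption = 211.8 × 0.76 = 160.968 sabins.
New total A_after = 296.073 sabins.
Reduction = 10 log₁₀(A_after/A_before) = 10 log₁₀(2.1914) = 3.4 dB.

3.4 dB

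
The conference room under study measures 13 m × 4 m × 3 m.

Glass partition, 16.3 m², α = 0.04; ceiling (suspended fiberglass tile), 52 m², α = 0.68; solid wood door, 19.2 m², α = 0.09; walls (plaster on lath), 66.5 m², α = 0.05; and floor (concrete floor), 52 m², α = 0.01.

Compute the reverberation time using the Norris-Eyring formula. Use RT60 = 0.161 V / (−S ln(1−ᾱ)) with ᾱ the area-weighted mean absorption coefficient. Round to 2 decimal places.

0.54 s

Total surface area S = 16.3 + 52 + 19.2 + 66.5 + 52 = 206.0 m².
Σ(Sᵢαᵢ) = 16.3·0.04 + 52·0.68 + 19.2·0.09 + 66.5·0.05 + 52·0.01 = 41.585.
ᾱ = 41.585 / 206.0 = 0.2019.
Eyring denominator: −S ln(1−ᾱ) = 46.457.
V = 13 × 4 × 3 = 156 m³.
T = 0.161·V/[−S·ln(1−ᾱ)] = 0.161·156/46.457 = 0.54 s.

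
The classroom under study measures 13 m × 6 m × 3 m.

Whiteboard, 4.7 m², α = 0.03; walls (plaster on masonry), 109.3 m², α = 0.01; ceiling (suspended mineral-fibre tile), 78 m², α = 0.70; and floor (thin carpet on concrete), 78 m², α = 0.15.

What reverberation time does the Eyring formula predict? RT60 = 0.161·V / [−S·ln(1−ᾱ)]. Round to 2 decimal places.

0.48 seconds

S = Σ Sᵢ = 270.0 m².
Σ(Sᵢαᵢ) = 4.7×0.03 + 109.3×0.01 + 78×0.70 + 78×0.15 = 67.534.
Mean coefficient ᾱ = A/S = 0.2501.
−S·ln(1−ᾱ) = −270.0 × ln(1 − 0.2501) = 77.710.
V = 13 × 6 × 3 = 234 m³.
RT60 = 0.161 × 234 / 77.710 = 0.48 s.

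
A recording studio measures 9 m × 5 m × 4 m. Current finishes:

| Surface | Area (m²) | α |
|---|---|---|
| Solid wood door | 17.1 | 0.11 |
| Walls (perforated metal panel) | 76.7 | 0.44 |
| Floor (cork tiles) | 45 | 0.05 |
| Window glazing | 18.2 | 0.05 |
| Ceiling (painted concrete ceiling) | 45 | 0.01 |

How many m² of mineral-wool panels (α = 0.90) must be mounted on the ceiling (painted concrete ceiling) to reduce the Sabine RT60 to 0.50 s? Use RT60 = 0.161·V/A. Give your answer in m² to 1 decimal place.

Equivalent absorption area: A₁ = 17.1×0.11 + 76.7×0.44 + 45×0.05 + 18.2×0.05 + 45×0.01 = 39.239 m².
Required A₂ = 0.161·180/0.50 = 57.960 sabins.
Absorption to add: 57.960 − 39.239 = 18.721 sabins.
Net gain per m²: Δα = 0.90 − 0.01 = 0.89.
Area = ΔA/Δα = 18.721/0.89 = 21.0 m².

21.0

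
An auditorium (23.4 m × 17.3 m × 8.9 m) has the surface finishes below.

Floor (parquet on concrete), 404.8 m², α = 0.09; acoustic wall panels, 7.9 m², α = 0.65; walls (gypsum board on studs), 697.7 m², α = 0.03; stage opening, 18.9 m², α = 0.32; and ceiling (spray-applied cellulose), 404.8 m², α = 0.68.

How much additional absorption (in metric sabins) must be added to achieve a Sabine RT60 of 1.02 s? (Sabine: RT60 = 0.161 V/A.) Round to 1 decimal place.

A₁ = Σ Sᵢαᵢ = 404.8×0.09 + 7.9×0.65 + 697.7×0.03 + 18.9×0.32 + 404.8×0.68 = 343.810 sabins.
Target A₂ = 0.161·3602.898/1.02 = 568.693 sabins (V = 3602.898 m³).
ΔA = A₂ − A₁ = 568.693 − 343.810 = 224.9 sabins.

224.9 sabins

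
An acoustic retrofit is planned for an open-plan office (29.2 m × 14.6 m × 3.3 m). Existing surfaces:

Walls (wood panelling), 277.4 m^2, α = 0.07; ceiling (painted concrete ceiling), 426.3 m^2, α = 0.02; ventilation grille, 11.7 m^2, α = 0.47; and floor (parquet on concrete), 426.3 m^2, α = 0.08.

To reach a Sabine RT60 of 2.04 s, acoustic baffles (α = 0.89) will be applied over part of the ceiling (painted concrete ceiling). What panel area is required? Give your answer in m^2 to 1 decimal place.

50.0

Total absorption A₁ = 277.4*0.07 + 426.3*0.02 + 11.7*0.47 + 426.3*0.08
  = 19.418 + 8.526 + 5.499 + 34.104 = 67.547 m^2 sabins.
V = 1406.856 m³. Target absorption A₂ = 0.161 × 1406.856 / 2.04 = 111.031 sabins.
ΔA needed = 111.031 − 67.547 = 43.484 sabins.
Net gain per m^2: Δα = 0.89 − 0.02 = 0.87.
Panel area = 43.484 / 0.87 = 50.0 m^2.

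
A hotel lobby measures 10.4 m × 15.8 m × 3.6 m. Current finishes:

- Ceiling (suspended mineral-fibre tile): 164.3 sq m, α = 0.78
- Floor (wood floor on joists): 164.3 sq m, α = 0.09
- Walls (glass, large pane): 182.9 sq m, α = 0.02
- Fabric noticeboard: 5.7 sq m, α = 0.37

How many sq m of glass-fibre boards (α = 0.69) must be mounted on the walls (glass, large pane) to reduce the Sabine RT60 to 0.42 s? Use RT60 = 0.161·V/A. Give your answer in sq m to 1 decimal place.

Equivalent absorption area: A₁ = 164.3·0.78 + 164.3·0.09 + 182.9·0.02 + 5.7·0.37 = 148.708 sq m.
Required A₂ = 0.161·591.552/0.42 = 226.762 sabins.
ΔA needed = 226.762 − 148.708 = 78.054 sabins.
Net gain per sq m: Δα = 0.69 − 0.02 = 0.67.
Panel area = 78.054 / 0.67 = 116.5 sq m.

116.5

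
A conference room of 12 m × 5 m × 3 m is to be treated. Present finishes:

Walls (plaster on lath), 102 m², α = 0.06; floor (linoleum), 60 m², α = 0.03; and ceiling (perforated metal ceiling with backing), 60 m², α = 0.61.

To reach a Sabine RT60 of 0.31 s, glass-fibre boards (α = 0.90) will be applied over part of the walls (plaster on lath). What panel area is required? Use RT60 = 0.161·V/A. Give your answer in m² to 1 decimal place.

Summing Sᵢαᵢ: 6.120 + 1.800 + 36.600 → A₁ = 44.520 sabins.
Required A₂ = 0.161·180/0.31 = 93.484 sabins.
Absorption to add: 93.484 − 44.520 = 48.964 sabins.
Each m² of panel replacing the walls (plaster on lath) adds (0.90 − 0.06) = 0.84 sabins.
Area = ΔA/Δα = 48.964/0.84 = 58.3 m².

58.3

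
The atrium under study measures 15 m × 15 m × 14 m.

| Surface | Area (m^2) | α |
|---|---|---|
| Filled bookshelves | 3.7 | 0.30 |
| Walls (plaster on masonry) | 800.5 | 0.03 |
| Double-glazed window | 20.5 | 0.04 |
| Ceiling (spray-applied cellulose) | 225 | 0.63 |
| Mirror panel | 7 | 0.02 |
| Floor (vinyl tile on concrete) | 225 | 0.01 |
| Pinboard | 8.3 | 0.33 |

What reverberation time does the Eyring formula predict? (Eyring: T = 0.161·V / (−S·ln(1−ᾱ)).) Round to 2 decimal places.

2.73 seconds

S = Σ Sᵢ = 1290.0 m^2.
Σ(Sᵢαᵢ) = 3.7×0.30 + 800.5×0.03 + 20.5×0.04 + 225×0.63 + 7×0.02 + 225×0.01 + 8.3×0.33 = 172.824.
ᾱ = 172.824 / 1290.0 = 0.1340.
Eyring denominator: −S ln(1−ᾱ) = 185.593.
V = 15 × 15 × 14 = 3150 m³.
RT60 = 0.161 × 3150 / 185.593 = 2.73 s.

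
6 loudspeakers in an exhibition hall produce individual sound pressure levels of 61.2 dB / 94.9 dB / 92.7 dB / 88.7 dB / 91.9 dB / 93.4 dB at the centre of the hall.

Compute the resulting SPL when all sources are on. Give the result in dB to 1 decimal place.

Sum in the linear (power) domain: Σ 10^(Lᵢ/10) = 10^(61.2/10) + 10^(94.9/10) + 10^(92.7/10) + 10^(88.7/10) + 10^(91.9/10) + 10^(93.4/10) = 9.432e+09.
L_total = 10·log₁₀(9.432e+09) = 99.7 dB.

99.7 dB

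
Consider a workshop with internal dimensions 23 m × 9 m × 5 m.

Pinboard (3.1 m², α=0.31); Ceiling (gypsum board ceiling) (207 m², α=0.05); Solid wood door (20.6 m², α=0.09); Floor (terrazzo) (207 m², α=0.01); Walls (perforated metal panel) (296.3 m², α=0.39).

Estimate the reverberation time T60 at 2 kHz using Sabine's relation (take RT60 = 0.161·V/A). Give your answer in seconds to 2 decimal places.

1.27 sec

Equivalent absorption area: A = 3.1×0.31 + 207×0.05 + 20.6×0.09 + 207×0.01 + 296.3×0.39 = 130.792 m².
Room volume: 1035 m³.
T = 0.161 V/A = 0.161·1035/130.792 = 1.27 s.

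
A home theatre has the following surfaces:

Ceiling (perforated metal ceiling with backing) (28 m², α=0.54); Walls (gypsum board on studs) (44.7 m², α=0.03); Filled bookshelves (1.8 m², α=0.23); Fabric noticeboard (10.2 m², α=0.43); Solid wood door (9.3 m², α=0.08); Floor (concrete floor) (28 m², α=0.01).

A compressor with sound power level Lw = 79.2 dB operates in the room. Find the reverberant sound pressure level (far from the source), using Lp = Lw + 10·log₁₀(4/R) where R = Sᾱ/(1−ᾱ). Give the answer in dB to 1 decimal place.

70.9 dB

Σ(Sᵢαᵢ) = 28·0.54 + 44.7·0.03 + 1.8·0.23 + 10.2·0.43 + 9.3·0.08 + 28·0.01 = 22.285; total area S = 122.0 m².
ᾱ = 0.1827, so room constant R = A/(1−ᾱ) = 27.267 m².
Lp = 79.2 + 10·log₁₀(4/27.267) = 79.2 + (-8.34) = 70.9 dB.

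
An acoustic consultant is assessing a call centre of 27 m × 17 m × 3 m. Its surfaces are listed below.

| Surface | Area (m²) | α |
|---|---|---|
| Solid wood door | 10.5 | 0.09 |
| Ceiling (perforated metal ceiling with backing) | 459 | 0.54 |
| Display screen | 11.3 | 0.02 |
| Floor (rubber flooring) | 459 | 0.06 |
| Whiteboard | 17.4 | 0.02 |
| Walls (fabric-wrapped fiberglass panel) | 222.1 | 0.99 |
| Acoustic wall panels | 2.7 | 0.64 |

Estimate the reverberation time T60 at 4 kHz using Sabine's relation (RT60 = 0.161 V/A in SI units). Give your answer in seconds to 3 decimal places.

0.445 s

Total absorption A = 10.5×0.09 + 459×0.54 + 11.3×0.02 + 459×0.06 + 17.4×0.02 + 222.1×0.99 + 2.7×0.64
  = 0.945 + 247.860 + 0.226 + 27.540 + 0.348 + 219.879 + 1.728 = 498.526 m² sabins.
V = 27·17·3 = 1377 m³.
Sabine: RT60 = 0.161 × 1377 / 498.526 = 0.445 s.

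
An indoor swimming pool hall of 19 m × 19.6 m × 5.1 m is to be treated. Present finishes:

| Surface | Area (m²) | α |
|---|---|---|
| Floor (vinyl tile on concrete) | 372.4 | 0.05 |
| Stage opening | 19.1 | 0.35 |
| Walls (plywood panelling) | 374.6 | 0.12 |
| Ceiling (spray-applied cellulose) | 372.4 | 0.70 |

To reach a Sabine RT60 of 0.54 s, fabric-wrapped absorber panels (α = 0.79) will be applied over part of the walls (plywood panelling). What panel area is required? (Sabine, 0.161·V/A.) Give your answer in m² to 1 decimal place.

A₁ = Σ Sᵢαᵢ = 372.4×0.05 + 19.1×0.35 + 374.6×0.12 + 372.4×0.70 = 330.937 sabins.
Required A₂ = 0.161·1899.24/0.54 = 566.255 sabins.
Absorption to add: 566.255 − 330.937 = 235.318 sabins.
Each m² of panel replacing the walls (plywood panelling) adds (0.79 − 0.12) = 0.67 sabins.
Panel area = 235.318 / 0.67 = 351.2 m².

351.2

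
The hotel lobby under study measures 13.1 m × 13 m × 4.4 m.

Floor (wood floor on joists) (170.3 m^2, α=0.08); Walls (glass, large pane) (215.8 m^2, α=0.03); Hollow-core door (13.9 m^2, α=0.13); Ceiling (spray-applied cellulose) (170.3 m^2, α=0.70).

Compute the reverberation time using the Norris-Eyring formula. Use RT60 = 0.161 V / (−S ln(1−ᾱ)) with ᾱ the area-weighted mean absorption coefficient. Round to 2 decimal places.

S = Σ Sᵢ = 570.3 m^2.
Absorption A = 170.3·0.08 + 215.8·0.03 + 13.9·0.13 + 170.3·0.70 = 141.115 sabins.
ᾱ = 141.115 / 570.3 = 0.2474.
−S·ln(1−ᾱ) = −570.3 × ln(1 − 0.2474) = 162.091.
V = 13.1 × 13 × 4.4 = 749.32 m³.
RT60 = 0.161 × 749.32 / 162.091 = 0.74 s.

0.74 s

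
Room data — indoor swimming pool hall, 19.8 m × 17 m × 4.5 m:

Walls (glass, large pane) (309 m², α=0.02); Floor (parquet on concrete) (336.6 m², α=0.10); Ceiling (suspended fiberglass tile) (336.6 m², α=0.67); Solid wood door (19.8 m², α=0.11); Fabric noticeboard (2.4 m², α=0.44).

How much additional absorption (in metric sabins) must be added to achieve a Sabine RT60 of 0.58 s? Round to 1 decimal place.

151.9 sabins

Equivalent absorption area: A₁ = 309·0.02 + 336.6·0.10 + 336.6·0.67 + 19.8·0.11 + 2.4·0.44 = 268.596 m².
For T = 0.58 s, need A₂ = 0.161·V/T = 0.161·1514.7/0.58 = 420.460 sabins.
ΔA = A₂ − A₁ = 420.460 − 268.596 = 151.9 sabins.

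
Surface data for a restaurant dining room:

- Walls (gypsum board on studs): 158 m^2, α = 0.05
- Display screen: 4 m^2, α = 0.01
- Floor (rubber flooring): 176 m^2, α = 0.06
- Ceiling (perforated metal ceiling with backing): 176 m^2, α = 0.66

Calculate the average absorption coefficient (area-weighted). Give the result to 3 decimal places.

0.262

Total surface area S = 514.0 m^2.
Weighted sum Σ Sα = 134.660.
ᾱ = A/S = 0.262.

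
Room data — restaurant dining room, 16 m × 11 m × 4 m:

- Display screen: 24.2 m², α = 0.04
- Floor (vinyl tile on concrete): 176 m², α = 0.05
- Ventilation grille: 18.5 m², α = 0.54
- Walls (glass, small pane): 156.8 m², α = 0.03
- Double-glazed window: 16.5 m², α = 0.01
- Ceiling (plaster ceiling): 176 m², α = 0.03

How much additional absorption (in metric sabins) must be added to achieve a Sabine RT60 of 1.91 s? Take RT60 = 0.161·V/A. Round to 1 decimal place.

29.4 sabins

Summing Sᵢαᵢ: 0.968 + 8.800 + 9.990 + 4.704 + 0.165 + 5.280 → A₁ = 29.907 sabins.
V = 704 m³. Required absorption A₂ = 0.161 × 704 / 1.91 = 59.342 sabins.
Additional absorption ΔA = 59.342 − 29.907 = 29.4 sabins.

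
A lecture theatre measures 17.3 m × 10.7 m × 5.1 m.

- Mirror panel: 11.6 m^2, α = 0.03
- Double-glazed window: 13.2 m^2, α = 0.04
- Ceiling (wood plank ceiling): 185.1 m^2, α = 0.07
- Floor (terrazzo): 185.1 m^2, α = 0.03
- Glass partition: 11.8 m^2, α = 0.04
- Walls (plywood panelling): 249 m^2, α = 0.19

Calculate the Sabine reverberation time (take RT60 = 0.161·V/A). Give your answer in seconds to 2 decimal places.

Summing Sᵢαᵢ: 0.348 + 0.528 + 12.957 + 5.553 + 0.472 + 47.310 → A = 67.168 sabins.
Volume V = 17.3 × 10.7 × 5.1 = 944.061 m³.
Sabine: RT60 = 0.161 × 944.061 / 67.168 = 2.26 s.

2.26 s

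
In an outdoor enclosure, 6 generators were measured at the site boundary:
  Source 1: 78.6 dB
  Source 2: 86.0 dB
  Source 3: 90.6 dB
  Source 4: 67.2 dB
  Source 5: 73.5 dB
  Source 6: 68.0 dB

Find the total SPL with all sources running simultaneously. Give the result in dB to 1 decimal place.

92.2 dB

Sum in the linear (power) domain: Σ 10^(Lᵢ/10) = 10^(78.6/10) + 10^(86.0/10) + 10^(90.6/10) + 10^(67.2/10) + 10^(73.5/10) + 10^(68.0/10) = 1.653e+09.
Combined level = 10 log₁₀(1.653e+09) = 92.2 dB.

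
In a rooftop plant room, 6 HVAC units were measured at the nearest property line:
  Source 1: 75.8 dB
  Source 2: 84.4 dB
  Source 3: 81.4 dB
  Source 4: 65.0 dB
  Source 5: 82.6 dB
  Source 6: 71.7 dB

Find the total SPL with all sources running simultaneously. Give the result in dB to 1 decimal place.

Σ 10^(Lᵢ/10) = 6.514e+08.
Combined level = 10 log₁₀(6.514e+08) = 88.1 dB.

88.1 dB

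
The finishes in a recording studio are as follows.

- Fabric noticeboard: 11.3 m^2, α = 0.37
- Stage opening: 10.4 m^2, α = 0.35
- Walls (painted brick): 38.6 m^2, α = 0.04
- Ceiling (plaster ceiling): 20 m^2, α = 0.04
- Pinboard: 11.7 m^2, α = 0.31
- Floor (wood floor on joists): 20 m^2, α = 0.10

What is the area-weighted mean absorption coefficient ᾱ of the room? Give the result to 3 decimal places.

0.141

Total surface area S = 112.0 m^2.
Σ(Sᵢαᵢ) = 11.3×0.37 + 10.4×0.35 + 38.6×0.04 + 20×0.04 + 11.7×0.31 + 20×0.10 = 15.792.
ᾱ = 15.792 / 112.0 = 0.141.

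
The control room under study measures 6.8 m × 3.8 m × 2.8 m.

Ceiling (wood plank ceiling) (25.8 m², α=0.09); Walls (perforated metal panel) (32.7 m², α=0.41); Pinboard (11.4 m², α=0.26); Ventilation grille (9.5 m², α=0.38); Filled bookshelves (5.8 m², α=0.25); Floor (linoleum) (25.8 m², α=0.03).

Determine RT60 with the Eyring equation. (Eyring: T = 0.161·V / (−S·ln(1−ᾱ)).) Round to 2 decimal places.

S = Σ Sᵢ = 111.0 m².
Σ(Sᵢαᵢ) = 25.8·0.09 + 32.7·0.41 + 11.4·0.26 + 9.5·0.38 + 5.8·0.25 + 25.8·0.03 = 24.527.
Mean coefficient ᾱ = A/S = 0.2210.
Eyring denominator: −S ln(1−ᾱ) = 27.722.
V = 6.8 × 3.8 × 2.8 = 72.352 m³.
T = 0.161·V/[−S·ln(1−ᾱ)] = 0.161·72.352/27.722 = 0.42 s.

0.42 s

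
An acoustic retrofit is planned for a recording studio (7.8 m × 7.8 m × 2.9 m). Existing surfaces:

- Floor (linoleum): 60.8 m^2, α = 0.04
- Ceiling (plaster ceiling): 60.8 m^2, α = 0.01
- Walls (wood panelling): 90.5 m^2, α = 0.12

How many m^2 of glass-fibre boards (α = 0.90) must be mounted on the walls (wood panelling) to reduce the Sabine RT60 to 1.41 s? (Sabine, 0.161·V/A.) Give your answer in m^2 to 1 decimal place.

8.0

Total absorption A₁ = 60.8·0.04 + 60.8·0.01 + 90.5·0.12
  = 2.432 + 0.608 + 10.860 = 13.900 m^2 sabins.
V = 176.436 m³. Target absorption A₂ = 0.161 × 176.436 / 1.41 = 20.146 sabins.
ΔA needed = 20.146 − 13.900 = 6.246 sabins.
Each m^2 of panel replacing the walls (wood panelling) adds (0.90 − 0.12) = 0.78 sabins.
Panel area = 6.246 / 0.78 = 8.0 m^2.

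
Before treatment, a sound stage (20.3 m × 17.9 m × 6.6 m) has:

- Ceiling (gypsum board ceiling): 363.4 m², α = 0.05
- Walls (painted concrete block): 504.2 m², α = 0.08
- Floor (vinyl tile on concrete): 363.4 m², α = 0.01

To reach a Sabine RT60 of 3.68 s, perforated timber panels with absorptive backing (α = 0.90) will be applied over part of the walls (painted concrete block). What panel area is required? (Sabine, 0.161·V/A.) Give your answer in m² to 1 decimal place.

Equivalent absorption area: A₁ = 363.4×0.05 + 504.2×0.08 + 363.4×0.01 = 62.140 m².
Required A₂ = 0.161·2398.242/3.68 = 104.923 sabins.
Absorption to add: 104.923 − 62.140 = 42.783 sabins.
Net gain per m²: Δα = 0.90 − 0.08 = 0.82.
Area = ΔA/Δα = 42.783/0.82 = 52.2 m².

52.2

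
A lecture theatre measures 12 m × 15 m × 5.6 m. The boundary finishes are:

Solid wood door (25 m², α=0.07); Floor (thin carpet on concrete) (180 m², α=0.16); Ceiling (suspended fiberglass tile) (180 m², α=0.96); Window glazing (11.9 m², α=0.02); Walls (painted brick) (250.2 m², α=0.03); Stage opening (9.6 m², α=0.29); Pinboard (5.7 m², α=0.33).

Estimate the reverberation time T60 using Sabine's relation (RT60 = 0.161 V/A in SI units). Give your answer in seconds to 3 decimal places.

Total absorption A = 25×0.07 + 180×0.16 + 180×0.96 + 11.9×0.02 + 250.2×0.03 + 9.6×0.29 + 5.7×0.33
  = 1.750 + 28.800 + 172.800 + 0.238 + 7.506 + 2.784 + 1.881 = 215.759 m² sabins.
Volume V = 12 × 15 × 5.6 = 1008 m³.
T = 0.161 V/A = 0.161·1008/215.759 = 0.752 s.

0.752 s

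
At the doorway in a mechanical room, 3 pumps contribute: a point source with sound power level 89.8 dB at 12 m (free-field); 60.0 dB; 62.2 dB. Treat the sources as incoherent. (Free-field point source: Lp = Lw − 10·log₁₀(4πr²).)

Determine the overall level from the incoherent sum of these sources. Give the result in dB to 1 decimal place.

Source at 12 m: Lp = 89.8 − 10·log₁₀(4π·12²) = 89.8 − 10·log₁₀(1809.557) = 57.2 dB.
Converting to relative power and adding: 10^(57.2/10) + 10^(60.0/10) + 10^(62.2/10) = 3.184e+06.
Combined level = 10 log₁₀(3.184e+06) = 65.0 dB.

65.0 dB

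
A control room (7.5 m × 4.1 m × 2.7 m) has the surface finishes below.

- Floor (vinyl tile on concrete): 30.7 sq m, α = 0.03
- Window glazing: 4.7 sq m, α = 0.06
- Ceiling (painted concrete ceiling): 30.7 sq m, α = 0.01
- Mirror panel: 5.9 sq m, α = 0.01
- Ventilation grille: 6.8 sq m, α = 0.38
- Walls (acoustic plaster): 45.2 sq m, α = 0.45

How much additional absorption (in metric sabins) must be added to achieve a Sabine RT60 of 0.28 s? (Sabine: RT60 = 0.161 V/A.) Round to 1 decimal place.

23.2 sabins

A₁ = Σ Sᵢαᵢ = 30.7×0.03 + 4.7×0.06 + 30.7×0.01 + 5.9×0.01 + 6.8×0.38 + 45.2×0.45 = 24.493 sabins.
V = 83.025 m³. Required absorption A₂ = 0.161 × 83.025 / 0.28 = 47.739 sabins.
ΔA = A₂ − A₁ = 47.739 − 24.493 = 23.2 sabins.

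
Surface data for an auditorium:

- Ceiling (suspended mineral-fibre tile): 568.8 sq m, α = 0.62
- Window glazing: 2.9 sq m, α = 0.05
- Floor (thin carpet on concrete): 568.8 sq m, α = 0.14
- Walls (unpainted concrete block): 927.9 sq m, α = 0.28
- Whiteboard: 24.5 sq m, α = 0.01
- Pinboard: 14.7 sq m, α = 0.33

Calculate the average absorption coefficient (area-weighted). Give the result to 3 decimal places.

S = Σ Sᵢ = 568.8 + 2.9 + 568.8 + 927.9 + 24.5 + 14.7 = 2107.6 sq m.
A = 568.8×0.62 + 2.9×0.05 + 568.8×0.14 + 927.9×0.28 + 24.5×0.01 + 14.7×0.33 = 697.341 sabins.
ᾱ = 697.341 / 2107.6 = 0.331.

0.331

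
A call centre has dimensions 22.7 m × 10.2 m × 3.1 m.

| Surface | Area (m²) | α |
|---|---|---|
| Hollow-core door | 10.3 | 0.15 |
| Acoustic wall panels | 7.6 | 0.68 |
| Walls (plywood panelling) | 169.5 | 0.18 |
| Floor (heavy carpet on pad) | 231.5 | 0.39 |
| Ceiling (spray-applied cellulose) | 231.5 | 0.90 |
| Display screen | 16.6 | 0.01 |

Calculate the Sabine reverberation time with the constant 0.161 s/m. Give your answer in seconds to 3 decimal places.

Equivalent absorption area: A = 10.3*0.15 + 7.6*0.68 + 169.5*0.18 + 231.5*0.39 + 231.5*0.90 + 16.6*0.01 = 336.024 m².
Room volume: 717.774 m³.
Sabine: RT60 = 0.161 × 717.774 / 336.024 = 0.344 s.

0.344 seconds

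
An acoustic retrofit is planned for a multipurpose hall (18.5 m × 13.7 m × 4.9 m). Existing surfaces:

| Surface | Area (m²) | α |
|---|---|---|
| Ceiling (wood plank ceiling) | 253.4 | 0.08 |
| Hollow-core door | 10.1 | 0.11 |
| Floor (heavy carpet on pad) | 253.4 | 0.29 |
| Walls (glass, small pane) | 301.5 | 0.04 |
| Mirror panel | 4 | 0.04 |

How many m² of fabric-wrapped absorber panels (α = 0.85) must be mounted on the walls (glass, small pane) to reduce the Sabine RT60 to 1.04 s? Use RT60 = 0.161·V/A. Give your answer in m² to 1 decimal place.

A₁ = Σ Sᵢαᵢ = 253.4×0.08 + 10.1×0.11 + 253.4×0.29 + 301.5×0.04 + 4×0.04 = 107.089 sabins.
V = 1241.905 m³. Target absorption A₂ = 0.161 × 1241.905 / 1.04 = 192.256 sabins.
Absorption to add: 192.256 − 107.089 = 85.167 sabins.
Net gain per m²: Δα = 0.85 − 0.04 = 0.81.
Area = ΔA/Δα = 85.167/0.81 = 105.1 m².

105.1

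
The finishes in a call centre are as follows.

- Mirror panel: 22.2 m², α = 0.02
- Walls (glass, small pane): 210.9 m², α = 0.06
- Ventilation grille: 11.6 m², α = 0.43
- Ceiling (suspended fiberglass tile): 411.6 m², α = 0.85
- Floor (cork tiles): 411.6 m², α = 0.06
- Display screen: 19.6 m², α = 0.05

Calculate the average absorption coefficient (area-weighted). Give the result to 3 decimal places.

0.362

Total surface area S = 1087.5 m².
Σ(Sᵢαᵢ) = 22.2·0.02 + 210.9·0.06 + 11.6·0.43 + 411.6·0.85 + 411.6·0.06 + 19.6·0.05 = 393.622.
ᾱ = A/S = 0.362.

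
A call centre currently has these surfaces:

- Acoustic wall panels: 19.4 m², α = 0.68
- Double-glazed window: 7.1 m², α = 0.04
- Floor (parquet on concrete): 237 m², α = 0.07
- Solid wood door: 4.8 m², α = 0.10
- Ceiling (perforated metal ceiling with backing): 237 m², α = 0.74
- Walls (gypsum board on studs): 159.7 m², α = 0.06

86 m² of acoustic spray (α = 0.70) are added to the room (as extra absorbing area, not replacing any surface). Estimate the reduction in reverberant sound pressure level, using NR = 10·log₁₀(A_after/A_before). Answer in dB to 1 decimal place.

Summing Sᵢαᵢ: 13.192 + 0.284 + 16.590 + 0.480 + 175.380 + 9.582 → A_before = 215.508 sabins.
Added absorption = 86 × 0.70 = 60.200 sabins.
New total A_after = 275.708 sabins.
Reduction = 10 log₁₀(A_after/A_before) = 10 log₁₀(1.2793) = 1.1 dB.

1.1 dB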